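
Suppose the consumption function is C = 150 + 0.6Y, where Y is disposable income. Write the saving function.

S = -150 + 0.4Y

S = Y − C = Y − (150 + 0.6Y) = -150 + (1 − 0.6)Y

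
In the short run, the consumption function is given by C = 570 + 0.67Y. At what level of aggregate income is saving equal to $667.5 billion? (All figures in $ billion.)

S = Y − C = -570 + 0.33Y
-570 + 0.33Y = 667.5, so 0.33Y = 1237.5 and Y = 3750

Y = 3750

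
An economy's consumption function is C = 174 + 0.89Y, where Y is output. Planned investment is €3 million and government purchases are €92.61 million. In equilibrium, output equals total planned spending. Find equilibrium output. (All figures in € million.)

Y = 2451

Y = C + I + G = 174 + 0.89Y + 3 + 92.61
Y − 0.89Y = 269.61
0.11Y = 269.61, so Y = 269.61/0.11 = 2451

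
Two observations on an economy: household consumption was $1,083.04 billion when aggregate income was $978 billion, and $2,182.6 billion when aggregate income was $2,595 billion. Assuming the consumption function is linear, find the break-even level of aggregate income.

MPC = (2182.6 − 1083.04)/(2595 − 978) = 1099.56/1617 = 0.68
a = 1083.04 − 0.68(978) = 1083.04 − 665.04 = 418
Break-even: Y = a/(1−MPC) = 418/0.32 = 1306.25

Y = 1306.25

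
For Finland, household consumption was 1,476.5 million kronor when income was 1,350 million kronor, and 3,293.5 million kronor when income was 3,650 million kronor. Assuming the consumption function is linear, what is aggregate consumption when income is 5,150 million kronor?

C = 4478.5

MPC = (3293.5 − 1476.5)/(3650 − 1350) = 1817/2300 = 0.79
a = 1476.5 − 0.79(1350) = 1476.5 − 1066.5 = 410
C = 410 + 0.79(5150) = 410 + 4068.5 = 4478.5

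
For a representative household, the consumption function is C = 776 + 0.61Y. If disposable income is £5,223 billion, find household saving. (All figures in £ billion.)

C = 776 + 0.61(5223) = 776 + 3186.03 = 3962.03
S = Y − C = 5223 − 3962.03 = 1260.97

S = 1260.97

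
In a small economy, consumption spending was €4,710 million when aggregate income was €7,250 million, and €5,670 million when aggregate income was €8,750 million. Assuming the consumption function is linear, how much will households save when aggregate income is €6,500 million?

S = 2270

MPC = (5670 − 4710)/(8750 − 7250) = 960/1500 = 0.64
a = 4710 − 0.64(7250) = 4710 − 4640 = 70
C = 70 + 0.64(6500) = 4230
S = 6500 − 4230 = 2270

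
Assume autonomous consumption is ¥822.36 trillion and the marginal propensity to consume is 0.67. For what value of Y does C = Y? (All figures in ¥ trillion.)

Y = 2492

At break-even, C = Y: 822.36 + 0.67Y = Y
0.33Y = 822.36, so Y = 822.36/0.33 = 2492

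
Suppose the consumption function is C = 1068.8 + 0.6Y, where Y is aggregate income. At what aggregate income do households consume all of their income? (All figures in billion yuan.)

Y = 2672

At break-even, C = Y: 1068.8 + 0.6Y = Y
0.4Y = 1068.8, so Y = 1068.8/0.4 = 2672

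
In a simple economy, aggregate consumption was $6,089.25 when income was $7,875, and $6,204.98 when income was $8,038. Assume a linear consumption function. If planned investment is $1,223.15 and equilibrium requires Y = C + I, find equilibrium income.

Y = 5935

MPC = (6204.98 − 6089.25)/(8038 − 7875) = 115.73/163 = 0.71
a = 6089.25 − 0.71(7875) = 498
Equilibrium: Y = 498 + 0.71Y + 1223.15
0.29Y = 1721.15, so Y = 1721.15/0.29 = 5935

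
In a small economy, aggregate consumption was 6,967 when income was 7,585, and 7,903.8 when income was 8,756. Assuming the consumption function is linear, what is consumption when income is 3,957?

MPC = (7903.8 − 6967)/(8756 − 7585) = 936.8/1171 = 0.8
a = 6967 − 0.8(7585) = 6967 − 6068 = 899
C = 899 + 0.8(3957) = 899 + 3165.6 = 4064.6

C = 4064.6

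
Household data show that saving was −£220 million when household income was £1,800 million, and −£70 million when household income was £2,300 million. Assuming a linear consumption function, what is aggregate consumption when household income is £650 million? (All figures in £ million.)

C = 1215

MPS = ΔS/ΔY = (-70 − (-220))/(2300 − 1800) = 150/500 = 0.3
MPC = 1 − MPS = 0.7
Autonomous saving = -220 − 0.3(1800) = -760, so a = 760
C = 760 + 0.7(650) = 760 + 455 = 1215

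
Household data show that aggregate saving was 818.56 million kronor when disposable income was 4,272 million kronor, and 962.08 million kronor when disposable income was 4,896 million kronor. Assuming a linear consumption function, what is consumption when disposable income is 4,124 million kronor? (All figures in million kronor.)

C = 3339.48

MPS = ΔS/ΔY = (962.08 − 818.56)/(4896 − 4272) = 143.52/624 = 0.23
MPC = 1 − MPS = 0.77
Autonomous saving = 818.56 − 0.23(4272) = -164, so a = 164
C = 164 + 0.77(4124) = 164 + 3175.48 = 3339.48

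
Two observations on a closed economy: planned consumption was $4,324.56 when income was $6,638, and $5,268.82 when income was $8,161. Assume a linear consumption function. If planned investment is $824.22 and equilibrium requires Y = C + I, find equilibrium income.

MPC = (5268.82 − 4324.56)/(8161 − 6638) = 944.26/1523 = 0.62
a = 4324.56 − 0.62(6638) = 209
Equilibrium: Y = 209 + 0.62Y + 824.22
0.38Y = 1033.22, so Y = 1033.22/0.38 = 2719

Y = 2719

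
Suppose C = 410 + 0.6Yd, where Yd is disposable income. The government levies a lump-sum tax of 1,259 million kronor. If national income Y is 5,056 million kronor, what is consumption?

Yd = Y − T = 5056 − 1259 = 3797
C = 410 + 0.6(3797) = 410 + 2278.2 = 2688.2

C = 2688.2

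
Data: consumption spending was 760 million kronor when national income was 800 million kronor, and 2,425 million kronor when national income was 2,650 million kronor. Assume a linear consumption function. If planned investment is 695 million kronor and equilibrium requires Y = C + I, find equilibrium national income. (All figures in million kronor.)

Y = 7350

MPC = (2425 − 760)/(2650 − 800) = 1665/1850 = 0.9
a = 760 − 0.9(800) = 40
Equilibrium: Y = 40 + 0.9Y + 695
0.1Y = 735, so Y = 735/0.1 = 7350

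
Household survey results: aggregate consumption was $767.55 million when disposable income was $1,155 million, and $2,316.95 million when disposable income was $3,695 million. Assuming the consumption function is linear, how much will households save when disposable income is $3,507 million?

S = 1304.73

MPC = (2316.95 − 767.55)/(3695 − 1155) = 1549.4/2540 = 0.61
a = 767.55 − 0.61(1155) = 767.55 − 704.55 = 63
C = 63 + 0.61(3507) = 2202.27
S = 3507 − 2202.27 = 1304.73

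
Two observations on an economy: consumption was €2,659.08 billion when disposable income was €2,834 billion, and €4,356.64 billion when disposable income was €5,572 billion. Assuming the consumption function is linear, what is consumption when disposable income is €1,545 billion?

MPC = (4356.64 − 2659.08)/(5572 − 2834) = 1697.56/2738 = 0.62
a = 2659.08 − 0.62(2834) = 2659.08 − 1757.08 = 902
C = 902 + 0.62(1545) = 902 + 957.9 = 1859.9

C = 1859.9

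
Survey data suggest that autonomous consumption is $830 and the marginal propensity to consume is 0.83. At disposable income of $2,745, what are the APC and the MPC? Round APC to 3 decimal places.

APC = 1.132; MPC = 0.83

MPC = 0.83 (the slope of the consumption function)
C = 830 + 0.83(2745) = 3108.35, so APC = 3108.35/2745 = 1.132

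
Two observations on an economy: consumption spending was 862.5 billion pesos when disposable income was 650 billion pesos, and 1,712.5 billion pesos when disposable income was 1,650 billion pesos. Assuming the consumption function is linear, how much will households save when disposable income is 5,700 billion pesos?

MPC = (1712.5 − 862.5)/(1650 − 650) = 850/1000 = 0.85
a = 862.5 − 0.85(650) = 862.5 − 552.5 = 310
C = 310 + 0.85(5700) = 5155
S = 5700 − 5155 = 545

S = 545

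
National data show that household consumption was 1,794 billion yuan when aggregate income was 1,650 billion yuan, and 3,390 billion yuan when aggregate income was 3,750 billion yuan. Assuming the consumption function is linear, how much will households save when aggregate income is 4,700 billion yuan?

S = 588

MPC = (3390 − 1794)/(3750 − 1650) = 1596/2100 = 0.76
a = 1794 − 0.76(1650) = 1794 − 1254 = 540
C = 540 + 0.76(4700) = 4112
S = 4700 − 4112 = 588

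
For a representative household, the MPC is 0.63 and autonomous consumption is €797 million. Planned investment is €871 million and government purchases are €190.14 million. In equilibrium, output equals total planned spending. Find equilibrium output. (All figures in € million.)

Y = C + I + G = 797 + 0.63Y + 871 + 190.14
Y − 0.63Y = 1858.14
0.37Y = 1858.14, so Y = 1858.14/0.37 = 5022

Y = 5022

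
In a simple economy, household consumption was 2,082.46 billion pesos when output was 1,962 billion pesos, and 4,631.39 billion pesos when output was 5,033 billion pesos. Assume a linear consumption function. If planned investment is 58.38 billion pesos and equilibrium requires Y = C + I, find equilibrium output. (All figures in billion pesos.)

Y = 3014

MPC = (4631.39 − 2082.46)/(5033 − 1962) = 2548.93/3071 = 0.83
a = 2082.46 − 0.83(1962) = 454
Equilibrium: Y = 454 + 0.83Y + 58.38
0.17Y = 512.38, so Y = 512.38/0.17 = 3014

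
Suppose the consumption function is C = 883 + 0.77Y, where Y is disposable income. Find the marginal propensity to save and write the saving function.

MPS = 0.23; S = -883 + 0.23Y

MPS = 1 − MPC = 1 − 0.77 = 0.23
S = Y − C = -883 + 0.23Y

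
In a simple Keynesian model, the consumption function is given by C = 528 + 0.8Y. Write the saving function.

S = Y − C = Y − (528 + 0.8Y) = -528 + (1 − 0.8)Y

S = -528 + 0.2Y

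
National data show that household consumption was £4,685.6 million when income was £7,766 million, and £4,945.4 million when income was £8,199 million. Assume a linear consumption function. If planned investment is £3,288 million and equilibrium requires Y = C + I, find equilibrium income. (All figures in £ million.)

Y = 8285

MPC = (4945.4 − 4685.6)/(8199 − 7766) = 259.8/433 = 0.6
a = 4685.6 − 0.6(7766) = 26
Equilibrium: Y = 26 + 0.6Y + 3288
0.4Y = 3314, so Y = 3314/0.4 = 8285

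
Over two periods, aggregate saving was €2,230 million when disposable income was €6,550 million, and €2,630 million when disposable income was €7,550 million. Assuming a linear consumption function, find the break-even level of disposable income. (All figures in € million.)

Y = 975

MPS = ΔS/ΔY = (2630 − 2230)/(7550 − 6550) = 400/1000 = 0.4
MPC = 1 − MPS = 0.6
From S(6550) = 2230: −a + 0.4(6550) = 2230, so a = 2620 − 2230 = 390
Break-even (S = 0): Y = a/MPS = 390/0.4 = 975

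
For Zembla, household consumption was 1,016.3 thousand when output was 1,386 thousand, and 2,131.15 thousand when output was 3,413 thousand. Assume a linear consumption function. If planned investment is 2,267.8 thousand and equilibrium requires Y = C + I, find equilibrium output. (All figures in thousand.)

MPC = (2131.15 − 1016.3)/(3413 − 1386) = 1114.85/2027 = 0.55
a = 1016.3 − 0.55(1386) = 254
Equilibrium: Y = 254 + 0.55Y + 2267.8
0.45Y = 2521.8, so Y = 2521.8/0.45 = 5604

Y = 5604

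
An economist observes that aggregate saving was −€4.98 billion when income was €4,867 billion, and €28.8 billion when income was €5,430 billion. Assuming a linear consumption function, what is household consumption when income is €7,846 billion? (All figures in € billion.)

C = 7672.24

MPS = ΔS/ΔY = (28.8 − (-4.98))/(5430 − 4867) = 33.78/563 = 0.06
MPC = 1 − MPS = 0.94
Autonomous saving = -4.98 − 0.06(4867) = -297, so a = 297
C = 297 + 0.94(7846) = 297 + 7375.24 = 7672.24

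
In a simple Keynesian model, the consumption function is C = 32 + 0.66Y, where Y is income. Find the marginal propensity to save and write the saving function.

MPS = 0.34; S = -32 + 0.34Y

MPS = 1 − MPC = 1 − 0.66 = 0.34
S = Y − C = -32 + 0.34Y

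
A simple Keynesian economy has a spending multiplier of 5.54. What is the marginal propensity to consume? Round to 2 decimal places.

k = 1/(1 − MPC), so 1 − MPC = 1/k = 1/5.54 = 0.1805
MPC = 1 − 0.1805 = 0.82

MPC = 0.82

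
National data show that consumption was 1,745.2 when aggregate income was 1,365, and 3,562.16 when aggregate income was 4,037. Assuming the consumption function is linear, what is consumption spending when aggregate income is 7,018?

MPC = (3562.16 − 1745.2)/(4037 − 1365) = 1816.96/2672 = 0.68
a = 1745.2 − 0.68(1365) = 1745.2 − 928.2 = 817
C = 817 + 0.68(7018) = 817 + 4772.24 = 5589.24

C = 5589.24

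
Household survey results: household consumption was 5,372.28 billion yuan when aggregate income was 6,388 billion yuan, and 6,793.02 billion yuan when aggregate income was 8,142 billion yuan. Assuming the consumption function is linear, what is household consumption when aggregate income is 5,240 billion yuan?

MPC = (6793.02 − 5372.28)/(8142 − 6388) = 1420.74/1754 = 0.81
a = 5372.28 − 0.81(6388) = 5372.28 − 5174.28 = 198
C = 198 + 0.81(5240) = 198 + 4244.4 = 4442.4

C = 4442.4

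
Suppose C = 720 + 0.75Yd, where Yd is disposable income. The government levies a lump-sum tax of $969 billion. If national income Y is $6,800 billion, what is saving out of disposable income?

S = 737.75

Yd = Y − T = 6800 − 969 = 5831
C = 720 + 0.75(5831) = 720 + 4373.25 = 5093.25
S = Yd − C = 5831 − 5093.25 = 737.75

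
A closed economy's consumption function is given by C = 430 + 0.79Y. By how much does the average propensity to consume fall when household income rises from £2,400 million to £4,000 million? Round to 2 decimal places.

At Y = 2400: C = 430 + 0.79(2400) = 2326, APC = 2326/2400 = 0.969
At Y = 4000: C = 3590, APC = 3590/4000 = 0.898
Fall in APC = 0.969 − 0.898 = 0.071 ≈ 0.07

ΔAPC = 0.07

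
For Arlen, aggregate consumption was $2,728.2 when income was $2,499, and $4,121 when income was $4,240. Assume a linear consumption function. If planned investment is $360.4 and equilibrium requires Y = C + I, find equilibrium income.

MPC = (4121 − 2728.2)/(4240 − 2499) = 1392.8/1741 = 0.8
a = 2728.2 − 0.8(2499) = 729
Equilibrium: Y = 729 + 0.8Y + 360.4
0.2Y = 1089.4, so Y = 1089.4/0.2 = 5447

Y = 5447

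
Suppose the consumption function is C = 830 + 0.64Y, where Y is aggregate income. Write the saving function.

S = -830 + 0.36Y

S = Y − C = Y − (830 + 0.64Y) = -830 + (1 − 0.64)Y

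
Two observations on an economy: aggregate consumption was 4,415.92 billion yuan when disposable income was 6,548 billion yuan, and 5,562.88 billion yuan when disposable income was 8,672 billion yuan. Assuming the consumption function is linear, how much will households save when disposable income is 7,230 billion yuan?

S = 2445.8

MPC = (5562.88 − 4415.92)/(8672 − 6548) = 1146.96/2124 = 0.54
a = 4415.92 − 0.54(6548) = 4415.92 − 3535.92 = 880
C = 880 + 0.54(7230) = 4784.2
S = 7230 − 4784.2 = 2445.8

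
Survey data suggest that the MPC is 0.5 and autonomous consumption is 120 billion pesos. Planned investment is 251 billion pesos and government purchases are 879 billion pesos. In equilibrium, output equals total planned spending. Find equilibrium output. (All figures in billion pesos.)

Y = C + I + G = 120 + 0.5Y + 251 + 879
Y − 0.5Y = 1250
0.5Y = 1250, so Y = 1250/0.5 = 2500

Y = 2500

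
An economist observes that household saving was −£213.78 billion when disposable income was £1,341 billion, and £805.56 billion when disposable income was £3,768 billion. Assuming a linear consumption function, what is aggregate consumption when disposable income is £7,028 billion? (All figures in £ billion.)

MPS = ΔS/ΔY = (805.56 − (-213.78))/(3768 − 1341) = 1019.34/2427 = 0.42
MPC = 1 − MPS = 0.58
Autonomous saving = -213.78 − 0.42(1341) = -777, so a = 777
C = 777 + 0.58(7028) = 777 + 4076.24 = 4853.24

C = 4853.24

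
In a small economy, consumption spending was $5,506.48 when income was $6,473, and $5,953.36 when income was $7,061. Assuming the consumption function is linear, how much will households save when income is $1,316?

MPC = (5953.36 − 5506.48)/(7061 − 6473) = 446.88/588 = 0.76
a = 5506.48 − 0.76(6473) = 5506.48 − 4919.48 = 587
C = 587 + 0.76(1316) = 1587.16
S = 1316 − 1587.16 = -271.16

S = -271.16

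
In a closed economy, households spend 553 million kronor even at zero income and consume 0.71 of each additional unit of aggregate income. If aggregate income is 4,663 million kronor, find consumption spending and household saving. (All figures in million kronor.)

C = 3863.73; S = 799.27

C = 553 + 0.71(4663) = 553 + 3310.73 = 3863.73
S = Y − C = 4663 − 3863.73 = 799.27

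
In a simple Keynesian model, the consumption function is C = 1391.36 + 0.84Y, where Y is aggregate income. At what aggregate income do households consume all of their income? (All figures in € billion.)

Y = 8696

At break-even, C = Y: 1391.36 + 0.84Y = Y
0.16Y = 1391.36, so Y = 1391.36/0.16 = 8696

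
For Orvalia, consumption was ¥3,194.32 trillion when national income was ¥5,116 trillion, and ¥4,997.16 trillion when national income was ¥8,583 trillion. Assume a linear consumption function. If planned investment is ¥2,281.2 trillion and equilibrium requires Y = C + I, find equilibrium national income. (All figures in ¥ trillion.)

Y = 5865

MPC = (4997.16 − 3194.32)/(8583 − 5116) = 1802.84/3467 = 0.52
a = 3194.32 − 0.52(5116) = 534
Equilibrium: Y = 534 + 0.52Y + 2281.2
0.48Y = 2815.2, so Y = 2815.2/0.48 = 5865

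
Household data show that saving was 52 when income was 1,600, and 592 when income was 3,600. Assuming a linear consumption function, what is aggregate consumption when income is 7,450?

C = 5818.5

MPS = ΔS/ΔY = (592 − 52)/(3600 − 1600) = 540/2000 = 0.27
MPC = 1 − MPS = 0.73
Autonomous saving = 52 − 0.27(1600) = -380, so a = 380
C = 380 + 0.73(7450) = 380 + 5438.5 = 5818.5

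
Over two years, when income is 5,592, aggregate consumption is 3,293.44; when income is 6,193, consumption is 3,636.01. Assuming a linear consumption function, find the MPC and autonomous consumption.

MPC = ΔC/ΔY = (3636.01 − 3293.44)/(6193 − 5592) = 342.57/601 = 0.57
a = C − MPC·Y = 3293.44 − 0.57(5592) = 3293.44 − 3187.44 = 106

MPC = 0.57; a = 106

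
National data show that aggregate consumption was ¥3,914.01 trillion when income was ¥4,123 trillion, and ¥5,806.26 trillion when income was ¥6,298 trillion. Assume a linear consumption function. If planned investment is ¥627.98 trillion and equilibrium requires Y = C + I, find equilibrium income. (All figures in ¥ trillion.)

Y = 7346

MPC = (5806.26 − 3914.01)/(6298 − 4123) = 1892.25/2175 = 0.87
a = 3914.01 − 0.87(4123) = 327
Equilibrium: Y = 327 + 0.87Y + 627.98
0.13Y = 954.98, so Y = 954.98/0.13 = 7346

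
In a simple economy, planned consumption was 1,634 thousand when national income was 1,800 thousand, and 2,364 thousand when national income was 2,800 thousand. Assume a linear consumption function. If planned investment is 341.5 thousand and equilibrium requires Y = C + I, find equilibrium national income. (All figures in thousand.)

MPC = (2364 − 1634)/(2800 − 1800) = 730/1000 = 0.73
a = 1634 − 0.73(1800) = 320
Equilibrium: Y = 320 + 0.73Y + 341.5
0.27Y = 661.5, so Y = 661.5/0.27 = 2450

Y = 2450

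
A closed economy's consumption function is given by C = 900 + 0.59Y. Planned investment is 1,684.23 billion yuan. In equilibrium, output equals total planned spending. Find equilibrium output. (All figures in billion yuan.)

Y = 6303

Y = C + I = 900 + 0.59Y + 1684.23
Y − 0.59Y = 2584.23
0.41Y = 2584.23, so Y = 2584.23/0.41 = 6303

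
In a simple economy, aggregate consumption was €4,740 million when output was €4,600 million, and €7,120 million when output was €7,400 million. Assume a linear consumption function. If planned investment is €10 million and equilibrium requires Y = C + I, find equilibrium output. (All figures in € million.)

MPC = (7120 − 4740)/(7400 − 4600) = 2380/2800 = 0.85
a = 4740 − 0.85(4600) = 830
Equilibrium: Y = 830 + 0.85Y + 10
0.15Y = 840, so Y = 840/0.15 = 5600

Y = 5600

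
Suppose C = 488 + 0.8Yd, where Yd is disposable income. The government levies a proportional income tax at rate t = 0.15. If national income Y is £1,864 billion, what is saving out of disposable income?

S = -171.12

Yd = (1 − 0.15)(1864) = 0.85(1864) = 1584.4
C = 488 + 0.8(1584.4) = 488 + 1267.52 = 1755.52
S = Yd − C = 1584.4 − 1755.52 = -171.12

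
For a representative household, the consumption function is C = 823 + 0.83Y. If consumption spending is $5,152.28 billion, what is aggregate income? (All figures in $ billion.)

Y = 5216

823 + 0.83Y = 5152.28
0.83Y = 4329.28, so Y = 4329.28/0.83 = 5216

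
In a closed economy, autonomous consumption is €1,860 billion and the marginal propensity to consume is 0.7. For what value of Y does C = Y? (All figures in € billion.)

Y = 6200

At break-even, C = Y: 1860 + 0.7Y = Y
0.3Y = 1860, so Y = 1860/0.3 = 6200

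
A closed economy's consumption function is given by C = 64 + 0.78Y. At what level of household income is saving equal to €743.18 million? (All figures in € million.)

Y = 3669

S = Y − C = -64 + 0.22Y
-64 + 0.22Y = 743.18, so 0.22Y = 807.18 and Y = 3669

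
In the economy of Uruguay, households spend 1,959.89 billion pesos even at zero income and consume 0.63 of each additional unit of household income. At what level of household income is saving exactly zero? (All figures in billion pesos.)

Y = 5297

At break-even, C = Y: 1959.89 + 0.63Y = Y
0.37Y = 1959.89, so Y = 1959.89/0.37 = 5297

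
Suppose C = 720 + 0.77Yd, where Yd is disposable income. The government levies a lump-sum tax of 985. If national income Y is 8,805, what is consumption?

C = 6741.4

Yd = Y − T = 8805 − 985 = 7820
C = 720 + 0.77(7820) = 720 + 6021.4 = 6741.4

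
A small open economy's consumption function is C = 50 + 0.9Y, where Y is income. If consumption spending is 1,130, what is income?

Y = 1200

50 + 0.9Y = 1130
0.9Y = 1080, so Y = 1080/0.9 = 1200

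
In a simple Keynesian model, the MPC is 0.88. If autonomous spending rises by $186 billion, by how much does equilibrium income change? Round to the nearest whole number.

The multiplier is 1/(1 − MPC) = 1/0.12.
ΔY = 186/0.12 = 1550.00 ≈ 1550

ΔY ≈ 1550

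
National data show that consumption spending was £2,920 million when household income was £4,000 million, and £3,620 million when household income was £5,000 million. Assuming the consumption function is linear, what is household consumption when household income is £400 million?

MPC = (3620 − 2920)/(5000 − 4000) = 700/1000 = 0.7
a = 2920 − 0.7(4000) = 2920 − 2800 = 120
C = 120 + 0.7(400) = 120 + 280 = 400

C = 400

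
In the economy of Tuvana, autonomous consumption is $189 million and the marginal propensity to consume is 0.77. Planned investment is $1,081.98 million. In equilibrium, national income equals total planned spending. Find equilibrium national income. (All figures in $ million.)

Y = C + I = 189 + 0.77Y + 1081.98
Y − 0.77Y = 1270.98
0.23Y = 1270.98, so Y = 1270.98/0.23 = 5526

Y = 5526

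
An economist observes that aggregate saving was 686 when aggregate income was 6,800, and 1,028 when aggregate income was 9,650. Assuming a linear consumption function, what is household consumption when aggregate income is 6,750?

MPS = ΔS/ΔY = (1028 − 686)/(9650 − 6800) = 342/2850 = 0.12
MPC = 1 − MPS = 0.88
Autonomous saving = 686 − 0.12(6800) = -130, so a = 130
C = 130 + 0.88(6750) = 130 + 5940 = 6070

C = 6070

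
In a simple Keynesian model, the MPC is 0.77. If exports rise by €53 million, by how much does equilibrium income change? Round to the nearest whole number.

The multiplier is 1/(1 − MPC) = 1/0.23.
ΔY = 53/0.23 = 230.43 ≈ 230

ΔY ≈ 230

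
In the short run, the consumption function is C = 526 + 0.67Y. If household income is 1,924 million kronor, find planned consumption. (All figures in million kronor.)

C = 526 + 0.67(1924) = 526 + 1289.08 = 1815.08

C = 1815.08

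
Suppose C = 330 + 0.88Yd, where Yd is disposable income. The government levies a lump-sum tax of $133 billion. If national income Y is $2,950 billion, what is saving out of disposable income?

Yd = Y − T = 2950 − 133 = 2817
C = 330 + 0.88(2817) = 330 + 2478.96 = 2808.96
S = Yd − C = 2817 − 2808.96 = 8.04

S = 8.04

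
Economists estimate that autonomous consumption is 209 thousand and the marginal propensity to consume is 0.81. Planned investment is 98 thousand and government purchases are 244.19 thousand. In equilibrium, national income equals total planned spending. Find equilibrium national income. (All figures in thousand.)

Y = C + I + G = 209 + 0.81Y + 98 + 244.19
Y − 0.81Y = 551.19
0.19Y = 551.19, so Y = 551.19/0.19 = 2901

Y = 2901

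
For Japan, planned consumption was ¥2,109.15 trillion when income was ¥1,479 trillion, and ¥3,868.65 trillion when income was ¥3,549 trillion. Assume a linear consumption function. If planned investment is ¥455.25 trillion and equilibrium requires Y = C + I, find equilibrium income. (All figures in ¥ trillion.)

Y = 8715

MPC = (3868.65 − 2109.15)/(3549 − 1479) = 1759.5/2070 = 0.85
a = 2109.15 − 0.85(1479) = 852
Equilibrium: Y = 852 + 0.85Y + 455.25
0.15Y = 1307.25, so Y = 1307.25/0.15 = 8715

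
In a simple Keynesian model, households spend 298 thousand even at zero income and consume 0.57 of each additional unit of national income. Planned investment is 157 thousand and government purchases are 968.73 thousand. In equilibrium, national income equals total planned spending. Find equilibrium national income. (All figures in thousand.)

Y = 3311

Y = C + I + G = 298 + 0.57Y + 157 + 968.73
Y − 0.57Y = 1423.73
0.43Y = 1423.73, so Y = 1423.73/0.43 = 3311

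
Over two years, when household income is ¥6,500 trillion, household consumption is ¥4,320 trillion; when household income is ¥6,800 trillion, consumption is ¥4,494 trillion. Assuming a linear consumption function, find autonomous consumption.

a = 550

MPC = ΔC/ΔY = (4494 − 4320)/(6800 − 6500) = 174/300 = 0.58
a = C − MPC·Y = 4320 − 0.58(6500) = 4320 − 3770 = 550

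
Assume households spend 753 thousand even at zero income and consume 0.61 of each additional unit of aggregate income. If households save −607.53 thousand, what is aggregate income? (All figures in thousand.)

S = Y − C = -753 + 0.39Y
-753 + 0.39Y = -607.53, so 0.39Y = 145.47 and Y = 373

Y = 373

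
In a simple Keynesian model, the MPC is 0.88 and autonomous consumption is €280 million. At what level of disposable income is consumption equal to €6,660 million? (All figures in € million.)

Y = 7250

280 + 0.88Y = 6660
0.88Y = 6380, so Y = 6380/0.88 = 7250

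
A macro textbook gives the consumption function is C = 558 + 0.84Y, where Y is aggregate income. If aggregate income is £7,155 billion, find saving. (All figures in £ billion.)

S = 586.8

C = 558 + 0.84(7155) = 558 + 6010.2 = 6568.2
S = Y − C = 7155 − 6568.2 = 586.8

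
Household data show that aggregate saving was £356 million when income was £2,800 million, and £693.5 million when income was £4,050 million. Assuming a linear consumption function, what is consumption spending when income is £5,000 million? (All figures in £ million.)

MPS = ΔS/ΔY = (693.5 − 356)/(4050 − 2800) = 337.5/1250 = 0.27
MPC = 1 − MPS = 0.73
Autonomous saving = 356 − 0.27(2800) = -400, so a = 400
C = 400 + 0.73(5000) = 400 + 3650 = 4050

C = 4050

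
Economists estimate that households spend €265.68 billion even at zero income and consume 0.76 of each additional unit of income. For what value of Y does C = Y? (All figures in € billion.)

At break-even, C = Y: 265.68 + 0.76Y = Y
0.24Y = 265.68, so Y = 265.68/0.24 = 1107

Y = 1107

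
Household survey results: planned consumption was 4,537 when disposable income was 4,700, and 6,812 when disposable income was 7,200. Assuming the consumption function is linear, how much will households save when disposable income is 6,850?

MPC = (6812 − 4537)/(7200 − 4700) = 2275/2500 = 0.91
a = 4537 − 0.91(4700) = 4537 − 4277 = 260
C = 260 + 0.91(6850) = 6493.5
S = 6850 − 6493.5 = 356.5

S = 356.5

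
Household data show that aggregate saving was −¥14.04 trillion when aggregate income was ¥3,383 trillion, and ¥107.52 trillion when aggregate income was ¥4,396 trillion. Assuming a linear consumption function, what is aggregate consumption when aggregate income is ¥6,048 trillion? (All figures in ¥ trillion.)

C = 5742.24

MPS = ΔS/ΔY = (107.52 − (-14.04))/(4396 − 3383) = 121.56/1013 = 0.12
MPC = 1 − MPS = 0.88
Autonomous saving = -14.04 − 0.12(3383) = -420, so a = 420
C = 420 + 0.88(6048) = 420 + 5322.24 = 5742.24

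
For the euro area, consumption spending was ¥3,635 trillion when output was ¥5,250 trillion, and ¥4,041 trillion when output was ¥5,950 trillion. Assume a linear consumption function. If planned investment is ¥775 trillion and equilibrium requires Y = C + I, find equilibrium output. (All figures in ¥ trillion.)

Y = 3250

MPC = (4041 − 3635)/(5950 − 5250) = 406/700 = 0.58
a = 3635 − 0.58(5250) = 590
Equilibrium: Y = 590 + 0.58Y + 775
0.42Y = 1365, so Y = 1365/0.42 = 3250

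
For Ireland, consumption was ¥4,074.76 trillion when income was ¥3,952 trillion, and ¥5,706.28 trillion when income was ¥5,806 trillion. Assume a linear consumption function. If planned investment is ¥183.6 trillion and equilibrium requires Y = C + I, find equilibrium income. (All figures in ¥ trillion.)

Y = 6505

MPC = (5706.28 − 4074.76)/(5806 − 3952) = 1631.52/1854 = 0.88
a = 4074.76 − 0.88(3952) = 597
Equilibrium: Y = 597 + 0.88Y + 183.6
0.12Y = 780.6, so Y = 780.6/0.12 = 6505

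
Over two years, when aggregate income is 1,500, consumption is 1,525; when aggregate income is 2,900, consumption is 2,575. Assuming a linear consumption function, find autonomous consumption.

MPC = ΔC/ΔY = (2575 − 1525)/(2900 − 1500) = 1050/1400 = 0.75
a = C − MPC·Y = 1525 − 0.75(1500) = 1525 − 1125 = 400

a = 400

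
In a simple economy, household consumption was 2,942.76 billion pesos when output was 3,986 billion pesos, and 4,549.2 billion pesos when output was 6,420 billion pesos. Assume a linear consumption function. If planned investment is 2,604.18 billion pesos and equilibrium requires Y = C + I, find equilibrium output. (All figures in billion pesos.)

MPC = (4549.2 − 2942.76)/(6420 − 3986) = 1606.44/2434 = 0.66
a = 2942.76 − 0.66(3986) = 312
Equilibrium: Y = 312 + 0.66Y + 2604.18
0.34Y = 2916.18, so Y = 2916.18/0.34 = 8577

Y = 8577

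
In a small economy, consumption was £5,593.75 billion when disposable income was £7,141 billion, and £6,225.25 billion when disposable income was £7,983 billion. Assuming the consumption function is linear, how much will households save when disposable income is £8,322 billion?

S = 1842.5

MPC = (6225.25 − 5593.75)/(7983 − 7141) = 631.5/842 = 0.75
a = 5593.75 − 0.75(7141) = 5593.75 − 5355.75 = 238
C = 238 + 0.75(8322) = 6479.5
S = 8322 − 6479.5 = 1842.5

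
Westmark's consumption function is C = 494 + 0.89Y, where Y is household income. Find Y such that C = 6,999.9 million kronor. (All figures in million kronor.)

Y = 7310

494 + 0.89Y = 6999.9
0.89Y = 6505.9, so Y = 6505.9/0.89 = 7310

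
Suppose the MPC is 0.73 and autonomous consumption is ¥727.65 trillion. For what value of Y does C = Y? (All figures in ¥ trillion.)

At break-even, C = Y: 727.65 + 0.73Y = Y
0.27Y = 727.65, so Y = 727.65/0.27 = 2695

Y = 2695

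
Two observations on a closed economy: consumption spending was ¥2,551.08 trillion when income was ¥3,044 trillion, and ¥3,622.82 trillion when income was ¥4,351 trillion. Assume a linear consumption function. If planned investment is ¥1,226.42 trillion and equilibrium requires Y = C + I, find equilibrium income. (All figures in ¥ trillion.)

Y = 7119

MPC = (3622.82 − 2551.08)/(4351 − 3044) = 1071.74/1307 = 0.82
a = 2551.08 − 0.82(3044) = 55
Equilibrium: Y = 55 + 0.82Y + 1226.42
0.18Y = 1281.42, so Y = 1281.42/0.18 = 7119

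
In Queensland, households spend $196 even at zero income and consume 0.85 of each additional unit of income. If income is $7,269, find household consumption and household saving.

C = 196 + 0.85(7269) = 196 + 6178.65 = 6374.65
S = Y − C = 7269 − 6374.65 = 894.35

C = 6374.65; S = 894.35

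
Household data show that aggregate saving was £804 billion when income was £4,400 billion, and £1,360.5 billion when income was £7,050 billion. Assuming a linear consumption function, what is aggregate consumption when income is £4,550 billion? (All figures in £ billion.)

C = 3714.5

MPS = ΔS/ΔY = (1360.5 − 804)/(7050 − 4400) = 556.5/2650 = 0.21
MPC = 1 − MPS = 0.79
Autonomous saving = 804 − 0.21(4400) = -120, so a = 120
C = 120 + 0.79(4550) = 120 + 3594.5 = 3714.5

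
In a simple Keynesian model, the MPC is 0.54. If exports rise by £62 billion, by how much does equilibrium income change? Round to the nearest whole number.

ΔY ≈ 135

The multiplier is 1/(1 − MPC) = 1/0.46.
ΔY = 62/0.46 = 134.78 ≈ 135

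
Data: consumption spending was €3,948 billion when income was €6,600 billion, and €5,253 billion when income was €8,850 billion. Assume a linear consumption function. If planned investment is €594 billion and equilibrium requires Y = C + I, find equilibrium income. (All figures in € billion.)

MPC = (5253 − 3948)/(8850 − 6600) = 1305/2250 = 0.58
a = 3948 − 0.58(6600) = 120
Equilibrium: Y = 120 + 0.58Y + 594
0.42Y = 714, so Y = 714/0.42 = 1700

Y = 1700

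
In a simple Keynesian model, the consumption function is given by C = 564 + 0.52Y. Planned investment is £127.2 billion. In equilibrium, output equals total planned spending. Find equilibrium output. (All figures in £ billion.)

Y = 1440

Y = C + I = 564 + 0.52Y + 127.2
Y − 0.52Y = 691.2
0.48Y = 691.2, so Y = 691.2/0.48 = 1440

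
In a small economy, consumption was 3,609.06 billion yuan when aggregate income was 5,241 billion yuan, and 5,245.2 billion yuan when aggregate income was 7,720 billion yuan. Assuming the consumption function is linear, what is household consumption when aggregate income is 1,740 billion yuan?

C = 1298.4

MPC = (5245.2 − 3609.06)/(7720 − 5241) = 1636.14/2479 = 0.66
a = 3609.06 − 0.66(5241) = 3609.06 − 3459.06 = 150
C = 150 + 0.66(1740) = 150 + 1148.4 = 1298.4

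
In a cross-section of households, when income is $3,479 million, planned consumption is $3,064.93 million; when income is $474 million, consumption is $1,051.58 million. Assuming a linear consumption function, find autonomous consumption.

a = 734

MPC = ΔC/ΔY = (3064.93 − 1051.58)/(3479 − 474) = 2013.35/3005 = 0.67
a = C − MPC·Y = 1051.58 − 0.67(474) = 1051.58 − 317.58 = 734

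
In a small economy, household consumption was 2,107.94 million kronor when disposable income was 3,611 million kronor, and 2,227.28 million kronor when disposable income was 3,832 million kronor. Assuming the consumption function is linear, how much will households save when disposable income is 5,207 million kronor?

S = 2237.22

MPC = (2227.28 − 2107.94)/(3832 − 3611) = 119.34/221 = 0.54
a = 2107.94 − 0.54(3611) = 2107.94 − 1949.94 = 158
C = 158 + 0.54(5207) = 2969.78
S = 5207 − 2969.78 = 2237.22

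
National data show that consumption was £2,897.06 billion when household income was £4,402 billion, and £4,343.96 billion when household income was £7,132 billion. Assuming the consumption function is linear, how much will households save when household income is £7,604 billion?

MPC = (4343.96 − 2897.06)/(7132 − 4402) = 1446.9/2730 = 0.53
a = 2897.06 − 0.53(4402) = 2897.06 − 2333.06 = 564
C = 564 + 0.53(7604) = 4594.12
S = 7604 − 4594.12 = 3009.88

S = 3009.88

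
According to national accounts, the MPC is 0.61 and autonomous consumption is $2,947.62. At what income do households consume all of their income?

At break-even, C = Y: 2947.62 + 0.61Y = Y
0.39Y = 2947.62, so Y = 2947.62/0.39 = 7558

Y = 7558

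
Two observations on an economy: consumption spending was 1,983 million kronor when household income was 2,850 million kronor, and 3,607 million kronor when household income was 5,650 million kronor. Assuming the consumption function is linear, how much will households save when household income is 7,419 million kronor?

MPC = (3607 − 1983)/(5650 − 2850) = 1624/2800 = 0.58
a = 1983 − 0.58(2850) = 1983 − 1653 = 330
C = 330 + 0.58(7419) = 4633.02
S = 7419 − 4633.02 = 2785.98

S = 2785.98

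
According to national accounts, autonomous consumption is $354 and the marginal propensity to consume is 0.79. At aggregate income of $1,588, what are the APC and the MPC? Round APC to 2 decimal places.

APC = 1.01; MPC = 0.79

MPC = 0.79 (the slope of the consumption function)
C = 354 + 0.79(1588) = 1608.52, so APC = 1608.52/1588 = 1.01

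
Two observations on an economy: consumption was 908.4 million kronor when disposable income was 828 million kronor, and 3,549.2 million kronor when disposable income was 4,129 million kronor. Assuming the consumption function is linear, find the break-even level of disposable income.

Y = 1230

MPC = (3549.2 − 908.4)/(4129 − 828) = 2640.8/3301 = 0.8
a = 908.4 − 0.8(828) = 908.4 − 662.4 = 246
Break-even: Y = a/(1−MPC) = 246/0.2 = 1230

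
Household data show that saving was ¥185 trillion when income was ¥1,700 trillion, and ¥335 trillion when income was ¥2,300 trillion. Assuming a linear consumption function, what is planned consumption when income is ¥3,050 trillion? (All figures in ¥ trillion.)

MPS = ΔS/ΔY = (335 − 185)/(2300 − 1700) = 150/600 = 0.25
MPC = 1 − MPS = 0.75
Autonomous saving = 185 − 0.25(1700) = -240, so a = 240
C = 240 + 0.75(3050) = 240 + 2287.5 = 2527.5

C = 2527.5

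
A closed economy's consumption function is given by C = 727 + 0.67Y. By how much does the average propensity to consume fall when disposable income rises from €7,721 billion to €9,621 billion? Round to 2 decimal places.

ΔAPC = 0.02

At Y = 7721: C = 727 + 0.67(7721) = 5900.07, APC = 5900.07/7721 = 0.764
At Y = 9621: C = 7173.07, APC = 7173.07/9621 = 0.746
Fall in APC = 0.764 − 0.746 = 0.018 ≈ 0.02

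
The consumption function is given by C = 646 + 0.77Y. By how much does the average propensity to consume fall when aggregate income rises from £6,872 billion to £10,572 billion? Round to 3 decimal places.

ΔAPC = 0.033

At Y = 6872: C = 646 + 0.77(6872) = 5937.44, APC = 5937.44/6872 = 0.8640
At Y = 10572: C = 8786.44, APC = 8786.44/10572 = 0.8311
Fall in APC = 0.8640 − 0.8311 = 0.0329 ≈ 0.033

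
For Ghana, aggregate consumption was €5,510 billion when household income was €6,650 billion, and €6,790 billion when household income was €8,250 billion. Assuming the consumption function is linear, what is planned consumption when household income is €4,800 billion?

C = 4030

MPC = (6790 − 5510)/(8250 − 6650) = 1280/1600 = 0.8
a = 5510 − 0.8(6650) = 5510 − 5320 = 190
C = 190 + 0.8(4800) = 190 + 3840 = 4030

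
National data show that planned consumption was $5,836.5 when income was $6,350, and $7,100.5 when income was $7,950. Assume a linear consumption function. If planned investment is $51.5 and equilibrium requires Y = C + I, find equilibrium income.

MPC = (7100.5 − 5836.5)/(7950 − 6350) = 1264/1600 = 0.79
a = 5836.5 − 0.79(6350) = 820
Equilibrium: Y = 820 + 0.79Y + 51.5
0.21Y = 871.5, so Y = 871.5/0.21 = 4150

Y = 4150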